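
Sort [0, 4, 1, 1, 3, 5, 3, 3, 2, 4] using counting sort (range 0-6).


Count array: [1, 2, 1, 3, 2, 1, 0]
Reconstruct: [0, 1, 1, 2, 3, 3, 3, 4, 4, 5]


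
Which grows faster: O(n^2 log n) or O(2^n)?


n^2 log n grows slower than exponential
O(n^2 log n) is asymptotically smaller; O(2^n) grows faster


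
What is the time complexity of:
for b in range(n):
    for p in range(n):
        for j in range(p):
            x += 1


Per nesting level: O(n) * O(n) * O(n) [triangular over p] = O(n^3)
Complexity: O(n^3)


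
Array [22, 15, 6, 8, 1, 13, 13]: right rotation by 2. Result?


Right rotate by 2: [13, 13, 22, 15, 6, 8, 1]


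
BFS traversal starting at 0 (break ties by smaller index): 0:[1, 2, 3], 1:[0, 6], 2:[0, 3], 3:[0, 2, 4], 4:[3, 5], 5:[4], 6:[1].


BFS queue: start with [0]
Visit order: [0, 1, 2, 3, 6, 4, 5]


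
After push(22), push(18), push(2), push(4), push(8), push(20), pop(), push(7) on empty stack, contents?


push(22) -> [22]
push(18) -> [22, 18]
push(2) -> [22, 18, 2]
push(4) -> [22, 18, 2, 4]
push(8) -> [22, 18, 2, 4, 8]
push(20) -> [22, 18, 2, 4, 8, 20]
pop() returns 20 -> [22, 18, 2, 4, 8]
push(7) -> [22, 18, 2, 4, 8, 7]
Final stack (bottom to top): [22, 18, 2, 4, 8, 7]


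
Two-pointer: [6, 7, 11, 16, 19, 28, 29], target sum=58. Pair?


Two pointers: lo=0, hi=6
No pair sums to 58


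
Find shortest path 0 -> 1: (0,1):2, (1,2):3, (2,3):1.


Dijkstra from 0:
Distances: {0: 0, 1: 2, 2: 5, 3: 6}
Shortest distance to 1 = 2, path = [0, 1]


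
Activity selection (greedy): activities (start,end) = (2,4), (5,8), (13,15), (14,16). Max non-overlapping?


Greedy: pick earliest-ending, then skip overlaps.
Selected (3 activities): [(2, 4), (5, 8), (13, 15)]


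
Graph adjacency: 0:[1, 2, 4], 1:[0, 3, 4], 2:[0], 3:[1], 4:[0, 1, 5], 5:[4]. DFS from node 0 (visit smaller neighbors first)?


DFS stack-based: start with [0]
Visit order: [0, 1, 3, 4, 5, 2]


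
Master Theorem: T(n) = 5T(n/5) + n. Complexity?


a=5, b=5, c=1. log_5(5)=1 = c=1. Case 2: O(n^c log n) = O(n log n)
Complexity: O(n log n)


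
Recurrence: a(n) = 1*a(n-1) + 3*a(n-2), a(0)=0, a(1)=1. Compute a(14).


Build bottom-up:
...a(12)=6160, a(13)=14209, a(14)=1*14209+3*6160=32689


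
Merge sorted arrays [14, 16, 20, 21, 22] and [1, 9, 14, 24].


Compare heads, take smaller each step.
Merged: [1, 9, 14, 14, 16, 20, 21, 22, 24]


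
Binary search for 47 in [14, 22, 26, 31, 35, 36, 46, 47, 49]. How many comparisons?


Search for 47:
[0,8] mid=4 arr[4]=35
[5,8] mid=6 arr[6]=46
[7,8] mid=7 arr[7]=47
Total: 3 comparisons


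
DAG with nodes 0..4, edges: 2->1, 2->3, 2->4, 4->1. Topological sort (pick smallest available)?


Kahn's algorithm, process smallest node first
Order: [0, 2, 3, 4, 1]


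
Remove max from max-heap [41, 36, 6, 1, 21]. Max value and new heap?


Max = 41
Replace root with last, heapify down
Resulting heap: [36, 21, 6, 1]


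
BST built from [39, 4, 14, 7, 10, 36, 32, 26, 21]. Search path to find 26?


BST root = 39
Search for 26: compare at each node
Path: [39, 4, 14, 36, 32, 26]


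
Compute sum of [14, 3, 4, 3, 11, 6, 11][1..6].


Prefix sums: [0, 14, 17, 21, 24, 35, 41, 52]
Sum[1..6] = prefix[7] - prefix[1] = 52 - 14 = 38


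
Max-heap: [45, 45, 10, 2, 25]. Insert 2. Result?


Append 2: [45, 45, 10, 2, 25, 2]
Bubble up: no swaps needed
Result: [45, 45, 10, 2, 25, 2]


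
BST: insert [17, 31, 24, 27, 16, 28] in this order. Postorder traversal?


Root = 17; build tree by BST insertion.
Postorder traversal: [16, 28, 27, 24, 31, 17]


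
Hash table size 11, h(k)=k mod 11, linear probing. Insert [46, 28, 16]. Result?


Insertions: 46->slot 2; 28->slot 6; 16->slot 5
Table: [None, None, 46, None, None, 16, 28, None, None, None, None]


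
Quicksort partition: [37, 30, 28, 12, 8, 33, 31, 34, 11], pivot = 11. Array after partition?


Elements <= 11 go left of pivot.
Result: [8, 11, 28, 12, 37, 33, 31, 34, 30], pivot at index 1


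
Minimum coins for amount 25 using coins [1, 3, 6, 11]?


dp[0]=0; dp[i]=1+min(dp[i-c] for c in coins)
...dp[20]=3, dp[21]=4, dp[22]=2, dp[23]=3, dp[24]=4, dp[25]=3
Minimum coins for 25 = 3


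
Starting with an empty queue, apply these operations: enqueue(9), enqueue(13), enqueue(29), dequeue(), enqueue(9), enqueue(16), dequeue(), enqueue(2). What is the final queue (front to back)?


enqueue(9) -> [9]
enqueue(13) -> [9, 13]
enqueue(29) -> [9, 13, 29]
dequeue() returns 9 -> [13, 29]
enqueue(9) -> [13, 29, 9]
enqueue(16) -> [13, 29, 9, 16]
dequeue() returns 13 -> [29, 9, 16]
enqueue(2) -> [29, 9, 16, 2]
Final queue (front to back): [29, 9, 16, 2]


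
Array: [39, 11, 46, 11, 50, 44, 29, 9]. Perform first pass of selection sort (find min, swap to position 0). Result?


After one pass: [9, 11, 46, 11, 50, 44, 29, 39]


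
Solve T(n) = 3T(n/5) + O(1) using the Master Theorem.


a=3, b=5, c=0. log_5(3)=0.683 > c=0. Case 1: O(n^log_b(a)) = O(n^0.683)
Complexity: O(n^0.683)


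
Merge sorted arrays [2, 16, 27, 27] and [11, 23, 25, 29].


Compare heads, take smaller each step.
Merged: [2, 11, 16, 23, 25, 27, 27, 29]


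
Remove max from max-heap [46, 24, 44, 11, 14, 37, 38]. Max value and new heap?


Max = 46
Replace root with last, heapify down
Resulting heap: [44, 24, 38, 11, 14, 37]


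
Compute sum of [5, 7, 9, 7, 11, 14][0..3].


Prefix sums: [0, 5, 12, 21, 28, 39, 53]
Sum[0..3] = prefix[4] - prefix[0] = 28 - 0 = 28


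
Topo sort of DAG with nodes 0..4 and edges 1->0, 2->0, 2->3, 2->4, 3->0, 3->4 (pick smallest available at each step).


Kahn's algorithm, process smallest node first
Order: [1, 2, 3, 0, 4]


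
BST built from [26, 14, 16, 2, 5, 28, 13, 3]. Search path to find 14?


BST root = 26
Search for 14: compare at each node
Path: [26, 14]


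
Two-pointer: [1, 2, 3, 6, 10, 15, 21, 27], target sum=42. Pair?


Two pointers: lo=0, hi=7
Found pair: (15, 27) summing to 42


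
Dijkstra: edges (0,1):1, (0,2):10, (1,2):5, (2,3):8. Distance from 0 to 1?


Dijkstra from 0:
Distances: {0: 0, 1: 1, 2: 6, 3: 14}
Shortest distance to 1 = 1, path = [0, 1]


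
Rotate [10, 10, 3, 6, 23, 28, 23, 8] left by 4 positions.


Left rotate by 4: [23, 28, 23, 8, 10, 10, 3, 6]


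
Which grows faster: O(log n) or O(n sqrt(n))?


logarithmic grows slower than n^1.5
O(log n) is asymptotically smaller; O(n sqrt(n)) grows faster


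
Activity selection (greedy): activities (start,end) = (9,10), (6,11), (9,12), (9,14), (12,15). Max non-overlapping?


Greedy: pick earliest-ending, then skip overlaps.
Selected (2 activities): [(9, 10), (12, 15)]


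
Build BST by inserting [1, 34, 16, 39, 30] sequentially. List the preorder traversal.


Root = 1; build tree by BST insertion.
Preorder traversal: [1, 34, 16, 30, 39]


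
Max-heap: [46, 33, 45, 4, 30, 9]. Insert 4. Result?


Append 4: [46, 33, 45, 4, 30, 9, 4]
Bubble up: no swaps needed
Result: [46, 33, 45, 4, 30, 9, 4]


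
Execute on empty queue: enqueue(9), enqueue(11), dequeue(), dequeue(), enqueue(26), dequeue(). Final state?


enqueue(9) -> [9]
enqueue(11) -> [9, 11]
dequeue() returns 9 -> [11]
dequeue() returns 11 -> []
enqueue(26) -> [26]
dequeue() returns 26 -> []
Final queue (front to back): []


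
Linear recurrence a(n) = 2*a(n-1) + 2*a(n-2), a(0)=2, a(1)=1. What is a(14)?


Build bottom-up:
...a(12)=123008, a(13)=336064, a(14)=2*336064+2*123008=918144


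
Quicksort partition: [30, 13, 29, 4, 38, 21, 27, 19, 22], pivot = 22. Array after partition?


Elements <= 22 go left of pivot.
Result: [13, 4, 21, 19, 22, 29, 27, 30, 38], pivot at index 4


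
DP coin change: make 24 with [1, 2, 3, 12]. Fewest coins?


dp[0]=0; dp[i]=1+min(dp[i-c] for c in coins)
...dp[19]=4, dp[20]=4, dp[21]=4, dp[22]=5, dp[23]=5, dp[24]=2
Minimum coins for 24 = 2


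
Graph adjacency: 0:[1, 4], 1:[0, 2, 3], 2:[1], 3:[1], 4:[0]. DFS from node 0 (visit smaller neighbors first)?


DFS stack-based: start with [0]
Visit order: [0, 1, 2, 3, 4]


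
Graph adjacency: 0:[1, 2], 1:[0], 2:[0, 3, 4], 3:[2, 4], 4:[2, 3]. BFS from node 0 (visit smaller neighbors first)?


BFS queue: start with [0]
Visit order: [0, 1, 2, 3, 4]


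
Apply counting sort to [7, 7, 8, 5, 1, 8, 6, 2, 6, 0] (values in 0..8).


Count array: [1, 1, 1, 0, 0, 1, 2, 2, 2]
Reconstruct: [0, 1, 2, 5, 6, 6, 7, 7, 8, 8]


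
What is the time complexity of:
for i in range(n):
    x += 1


Per nesting level: O(n) = O(n)
Complexity: O(n)


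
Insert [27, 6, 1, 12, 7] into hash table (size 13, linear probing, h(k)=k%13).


Insertions: 27->slot 1; 6->slot 6; 1->slot 2; 12->slot 12; 7->slot 7
Table: [None, 27, 1, None, None, None, 6, 7, None, None, None, None, 12]


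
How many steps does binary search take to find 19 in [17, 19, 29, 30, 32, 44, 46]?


Search for 19:
[0,6] mid=3 arr[3]=30
[0,2] mid=1 arr[1]=19
Total: 2 comparisons


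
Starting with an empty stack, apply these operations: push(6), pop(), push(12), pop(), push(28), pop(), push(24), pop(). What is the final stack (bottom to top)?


push(6) -> [6]
pop() returns 6 -> []
push(12) -> [12]
pop() returns 12 -> []
push(28) -> [28]
pop() returns 28 -> []
push(24) -> [24]
pop() returns 24 -> []
Final stack (bottom to top): []


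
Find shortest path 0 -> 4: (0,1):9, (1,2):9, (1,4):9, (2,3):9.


Dijkstra from 0:
Distances: {0: 0, 1: 9, 2: 18, 3: 27, 4: 18}
Shortest distance to 4 = 18, path = [0, 1, 4]


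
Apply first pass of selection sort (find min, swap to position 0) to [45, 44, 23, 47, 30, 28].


After one pass: [23, 44, 45, 47, 30, 28]


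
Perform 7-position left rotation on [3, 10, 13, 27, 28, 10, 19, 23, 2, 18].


Left rotate by 7: [23, 2, 18, 3, 10, 13, 27, 28, 10, 19]


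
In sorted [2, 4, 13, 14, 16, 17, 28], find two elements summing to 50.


Two pointers: lo=0, hi=6
No pair sums to 50


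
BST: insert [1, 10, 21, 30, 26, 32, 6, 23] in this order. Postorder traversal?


Root = 1; build tree by BST insertion.
Postorder traversal: [6, 23, 26, 32, 30, 21, 10, 1]


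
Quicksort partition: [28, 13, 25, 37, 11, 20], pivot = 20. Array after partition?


Elements <= 20 go left of pivot.
Result: [13, 11, 20, 37, 28, 25], pivot at index 2


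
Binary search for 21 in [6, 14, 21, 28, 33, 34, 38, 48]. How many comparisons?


Search for 21:
[0,7] mid=3 arr[3]=28
[0,2] mid=1 arr[1]=14
[2,2] mid=2 arr[2]=21
Total: 3 comparisons


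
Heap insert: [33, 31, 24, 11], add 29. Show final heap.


Append 29: [33, 31, 24, 11, 29]
Bubble up: no swaps needed
Result: [33, 31, 24, 11, 29]


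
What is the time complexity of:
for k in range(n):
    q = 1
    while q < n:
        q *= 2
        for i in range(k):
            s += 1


Per nesting level: O(n) * O(log n) * O(n) [triangular over k] = O(n^2 log n)
Complexity: O(n^2 log n)


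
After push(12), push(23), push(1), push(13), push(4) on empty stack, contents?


push(12) -> [12]
push(23) -> [12, 23]
push(1) -> [12, 23, 1]
push(13) -> [12, 23, 1, 13]
push(4) -> [12, 23, 1, 13, 4]
Final stack (bottom to top): [12, 23, 1, 13, 4]


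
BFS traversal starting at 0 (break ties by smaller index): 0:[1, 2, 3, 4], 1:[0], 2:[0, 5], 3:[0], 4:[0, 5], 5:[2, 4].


BFS queue: start with [0]
Visit order: [0, 1, 2, 3, 4, 5]


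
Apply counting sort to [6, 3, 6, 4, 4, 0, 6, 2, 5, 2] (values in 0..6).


Count array: [1, 0, 2, 1, 2, 1, 3]
Reconstruct: [0, 2, 2, 3, 4, 4, 5, 6, 6, 6]


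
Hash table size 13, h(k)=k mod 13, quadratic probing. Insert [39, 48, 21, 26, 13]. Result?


Insertions: 39->slot 0; 48->slot 9; 21->slot 8; 26->slot 1; 13->slot 4
Table: [39, 26, None, None, 13, None, None, None, 21, 48, None, None, None]


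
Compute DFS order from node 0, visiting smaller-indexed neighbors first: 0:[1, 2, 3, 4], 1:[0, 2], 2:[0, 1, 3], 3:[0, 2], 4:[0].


DFS stack-based: start with [0]
Visit order: [0, 1, 2, 3, 4]


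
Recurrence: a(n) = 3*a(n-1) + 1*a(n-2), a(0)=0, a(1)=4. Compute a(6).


Build bottom-up:
...a(4)=132, a(5)=436, a(6)=3*436+1*132=1440


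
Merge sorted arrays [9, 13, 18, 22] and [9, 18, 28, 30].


Compare heads, take smaller each step.
Merged: [9, 9, 13, 18, 18, 22, 28, 30]


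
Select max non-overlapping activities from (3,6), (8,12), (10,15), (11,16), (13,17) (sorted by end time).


Greedy: pick earliest-ending, then skip overlaps.
Selected (3 activities): [(3, 6), (8, 12), (13, 17)]


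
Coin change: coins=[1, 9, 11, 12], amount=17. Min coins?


dp[0]=0; dp[i]=1+min(dp[i-c] for c in coins)
...dp[12]=1, dp[13]=2, dp[14]=3, dp[15]=4, dp[16]=5, dp[17]=6
Minimum coins for 17 = 6


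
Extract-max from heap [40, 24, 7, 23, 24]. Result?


Max = 40
Replace root with last, heapify down
Resulting heap: [24, 24, 7, 23]


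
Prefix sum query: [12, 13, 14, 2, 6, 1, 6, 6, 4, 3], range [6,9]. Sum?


Prefix sums: [0, 12, 25, 39, 41, 47, 48, 54, 60, 64, 67]
Sum[6..9] = prefix[10] - prefix[6] = 67 - 48 = 19


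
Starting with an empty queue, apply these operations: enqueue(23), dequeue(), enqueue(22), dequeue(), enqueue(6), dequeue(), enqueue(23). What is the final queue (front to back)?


enqueue(23) -> [23]
dequeue() returns 23 -> []
enqueue(22) -> [22]
dequeue() returns 22 -> []
enqueue(6) -> [6]
dequeue() returns 6 -> []
enqueue(23) -> [23]
Final queue (front to back): [23]


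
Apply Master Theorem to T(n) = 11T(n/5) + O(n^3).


a=11, b=5, c=3. log_5(11)=1.490 < c=3. Case 3: O(n^c) = O(n^3)
Complexity: O(n^3)


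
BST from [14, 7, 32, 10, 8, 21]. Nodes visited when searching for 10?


BST root = 14
Search for 10: compare at each node
Path: [14, 7, 10]


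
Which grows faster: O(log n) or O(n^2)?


logarithmic grows slower than quadratic
O(log n) is asymptotically smaller; O(n^2) grows faster


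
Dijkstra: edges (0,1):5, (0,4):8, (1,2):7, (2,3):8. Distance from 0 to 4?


Dijkstra from 0:
Distances: {0: 0, 1: 5, 2: 12, 3: 20, 4: 8}
Shortest distance to 4 = 8, path = [0, 4]


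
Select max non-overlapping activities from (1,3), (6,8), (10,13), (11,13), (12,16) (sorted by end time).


Greedy: pick earliest-ending, then skip overlaps.
Selected (3 activities): [(1, 3), (6, 8), (10, 13)]


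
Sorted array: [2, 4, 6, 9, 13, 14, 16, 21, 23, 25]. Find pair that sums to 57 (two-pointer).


Two pointers: lo=0, hi=9
No pair sums to 57


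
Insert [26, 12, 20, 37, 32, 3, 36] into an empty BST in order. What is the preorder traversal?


Root = 26; build tree by BST insertion.
Preorder traversal: [26, 12, 3, 20, 37, 32, 36]


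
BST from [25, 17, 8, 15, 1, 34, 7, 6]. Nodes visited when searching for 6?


BST root = 25
Search for 6: compare at each node
Path: [25, 17, 8, 1, 7, 6]


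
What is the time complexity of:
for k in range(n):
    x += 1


Per nesting level: O(n) = O(n)
Complexity: O(n)


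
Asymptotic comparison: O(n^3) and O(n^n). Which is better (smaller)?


cubic grows slower than n^n
O(n^3) is asymptotically smaller; O(n^n) grows faster


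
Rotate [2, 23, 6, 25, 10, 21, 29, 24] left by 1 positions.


Left rotate by 1: [23, 6, 25, 10, 21, 29, 24, 2]


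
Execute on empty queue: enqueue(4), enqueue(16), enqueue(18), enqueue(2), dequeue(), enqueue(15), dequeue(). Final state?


enqueue(4) -> [4]
enqueue(16) -> [4, 16]
enqueue(18) -> [4, 16, 18]
enqueue(2) -> [4, 16, 18, 2]
dequeue() returns 4 -> [16, 18, 2]
enqueue(15) -> [16, 18, 2, 15]
dequeue() returns 16 -> [18, 2, 15]
Final queue (front to back): [18, 2, 15]


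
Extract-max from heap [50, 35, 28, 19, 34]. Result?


Max = 50
Replace root with last, heapify down
Resulting heap: [35, 34, 28, 19]


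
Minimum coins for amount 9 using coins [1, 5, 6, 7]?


dp[0]=0; dp[i]=1+min(dp[i-c] for c in coins)
...dp[4]=4, dp[5]=1, dp[6]=1, dp[7]=1, dp[8]=2, dp[9]=3
Minimum coins for 9 = 3


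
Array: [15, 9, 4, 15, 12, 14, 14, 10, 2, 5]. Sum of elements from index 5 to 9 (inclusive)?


Prefix sums: [0, 15, 24, 28, 43, 55, 69, 83, 93, 95, 100]
Sum[5..9] = prefix[10] - prefix[5] = 100 - 55 = 45


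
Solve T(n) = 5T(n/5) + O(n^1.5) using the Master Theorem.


a=5, b=5, c=1.5. log_5(5)=1 < c=1.5. Case 3: O(n^c) = O(n^1.500)
Complexity: O(n^1.500)


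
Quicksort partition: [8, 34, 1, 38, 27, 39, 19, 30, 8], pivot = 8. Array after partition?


Elements <= 8 go left of pivot.
Result: [8, 1, 8, 38, 27, 39, 19, 30, 34], pivot at index 2


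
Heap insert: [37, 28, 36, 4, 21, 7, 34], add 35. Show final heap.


Append 35: [37, 28, 36, 4, 21, 7, 34, 35]
Bubble up: swap idx 7(35) with idx 3(4); swap idx 3(35) with idx 1(28)
Result: [37, 35, 36, 28, 21, 7, 34, 4]


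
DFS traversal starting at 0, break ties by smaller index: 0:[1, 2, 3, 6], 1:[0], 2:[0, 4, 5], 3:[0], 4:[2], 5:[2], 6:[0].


DFS stack-based: start with [0]
Visit order: [0, 1, 2, 4, 5, 3, 6]


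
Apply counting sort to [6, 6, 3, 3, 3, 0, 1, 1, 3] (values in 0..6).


Count array: [1, 2, 0, 4, 0, 0, 2]
Reconstruct: [0, 1, 1, 3, 3, 3, 3, 6, 6]


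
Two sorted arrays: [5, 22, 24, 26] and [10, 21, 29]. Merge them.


Compare heads, take smaller each step.
Merged: [5, 10, 21, 22, 24, 26, 29]


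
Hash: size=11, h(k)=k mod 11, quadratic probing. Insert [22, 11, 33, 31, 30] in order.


Insertions: 22->slot 0; 11->slot 1; 33->slot 4; 31->slot 9; 30->slot 8
Table: [22, 11, None, None, 33, None, None, None, 30, 31, None]


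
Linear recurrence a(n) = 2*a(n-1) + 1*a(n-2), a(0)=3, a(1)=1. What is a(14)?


Build bottom-up:
...a(12)=31083, a(13)=75041, a(14)=2*75041+1*31083=181165


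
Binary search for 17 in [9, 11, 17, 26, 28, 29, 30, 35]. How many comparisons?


Search for 17:
[0,7] mid=3 arr[3]=26
[0,2] mid=1 arr[1]=11
[2,2] mid=2 arr[2]=17
Total: 3 comparisons


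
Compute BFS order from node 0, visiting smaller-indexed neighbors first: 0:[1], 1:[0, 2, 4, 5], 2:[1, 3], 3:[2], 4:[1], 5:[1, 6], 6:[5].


BFS queue: start with [0]
Visit order: [0, 1, 2, 4, 5, 3, 6]


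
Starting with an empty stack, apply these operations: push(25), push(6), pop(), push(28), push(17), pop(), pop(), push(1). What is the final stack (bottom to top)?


push(25) -> [25]
push(6) -> [25, 6]
pop() returns 6 -> [25]
push(28) -> [25, 28]
push(17) -> [25, 28, 17]
pop() returns 17 -> [25, 28]
pop() returns 28 -> [25]
push(1) -> [25, 1]
Final stack (bottom to top): [25, 1]


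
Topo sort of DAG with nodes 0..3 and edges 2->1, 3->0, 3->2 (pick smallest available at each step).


Kahn's algorithm, process smallest node first
Order: [3, 0, 2, 1]


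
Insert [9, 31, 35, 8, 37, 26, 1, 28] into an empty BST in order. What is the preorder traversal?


Root = 9; build tree by BST insertion.
Preorder traversal: [9, 8, 1, 31, 26, 28, 35, 37]


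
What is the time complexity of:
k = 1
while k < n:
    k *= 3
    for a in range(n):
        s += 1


Per nesting level: O(log n) * O(n) = O(n log n)
Complexity: O(n log n)


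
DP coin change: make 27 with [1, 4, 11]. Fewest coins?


dp[0]=0; dp[i]=1+min(dp[i-c] for c in coins)
...dp[22]=2, dp[23]=3, dp[24]=4, dp[25]=5, dp[26]=3, dp[27]=4
Minimum coins for 27 = 4


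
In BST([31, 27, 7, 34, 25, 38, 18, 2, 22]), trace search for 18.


BST root = 31
Search for 18: compare at each node
Path: [31, 27, 7, 25, 18]


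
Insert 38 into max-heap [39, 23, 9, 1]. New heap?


Append 38: [39, 23, 9, 1, 38]
Bubble up: swap idx 4(38) with idx 1(23)
Result: [39, 38, 9, 1, 23]


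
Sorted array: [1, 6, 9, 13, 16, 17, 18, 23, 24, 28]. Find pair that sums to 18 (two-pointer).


Two pointers: lo=0, hi=9
Found pair: (1, 17) summing to 18


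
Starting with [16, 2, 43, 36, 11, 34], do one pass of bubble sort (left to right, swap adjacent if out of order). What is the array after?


After one pass: [2, 16, 36, 11, 34, 43]


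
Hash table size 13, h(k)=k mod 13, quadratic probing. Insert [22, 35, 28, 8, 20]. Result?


Insertions: 22->slot 9; 35->slot 10; 28->slot 2; 8->slot 8; 20->slot 7
Table: [None, None, 28, None, None, None, None, 20, 8, 22, 35, None, None]


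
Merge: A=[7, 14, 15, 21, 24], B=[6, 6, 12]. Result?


Compare heads, take smaller each step.
Merged: [6, 6, 7, 12, 14, 15, 21, 24]


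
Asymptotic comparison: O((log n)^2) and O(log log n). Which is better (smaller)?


double-logarithmic grows slower than polylogarithmic
O(log log n) is asymptotically smaller; O((log n)^2) grows faster


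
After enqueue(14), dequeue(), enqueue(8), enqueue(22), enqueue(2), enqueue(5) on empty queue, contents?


enqueue(14) -> [14]
dequeue() returns 14 -> []
enqueue(8) -> [8]
enqueue(22) -> [8, 22]
enqueue(2) -> [8, 22, 2]
enqueue(5) -> [8, 22, 2, 5]
Final queue (front to back): [8, 22, 2, 5]


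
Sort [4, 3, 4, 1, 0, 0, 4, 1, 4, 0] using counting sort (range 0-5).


Count array: [3, 2, 0, 1, 4, 0]
Reconstruct: [0, 0, 0, 1, 1, 3, 4, 4, 4, 4]


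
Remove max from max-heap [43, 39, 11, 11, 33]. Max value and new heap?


Max = 43
Replace root with last, heapify down
Resulting heap: [39, 33, 11, 11]


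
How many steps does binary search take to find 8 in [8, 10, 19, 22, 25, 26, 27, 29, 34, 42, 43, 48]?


Search for 8:
[0,11] mid=5 arr[5]=26
[0,4] mid=2 arr[2]=19
[0,1] mid=0 arr[0]=8
Total: 3 comparisons


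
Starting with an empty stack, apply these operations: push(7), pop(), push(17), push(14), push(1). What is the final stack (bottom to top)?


push(7) -> [7]
pop() returns 7 -> []
push(17) -> [17]
push(14) -> [17, 14]
push(1) -> [17, 14, 1]
Final stack (bottom to top): [17, 14, 1]


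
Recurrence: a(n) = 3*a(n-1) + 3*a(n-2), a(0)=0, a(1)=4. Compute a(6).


Build bottom-up:
...a(4)=180, a(5)=684, a(6)=3*684+3*180=2592


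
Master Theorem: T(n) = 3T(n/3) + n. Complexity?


a=3, b=3, c=1. log_3(3)=1 = c=1. Case 2: O(n^c log n) = O(n log n)
Complexity: O(n log n)


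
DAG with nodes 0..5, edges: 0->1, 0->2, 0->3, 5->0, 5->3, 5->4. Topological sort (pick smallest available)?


Kahn's algorithm, process smallest node first
Order: [5, 0, 1, 2, 3, 4]


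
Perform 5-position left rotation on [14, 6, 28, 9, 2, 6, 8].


Left rotate by 5: [6, 8, 14, 6, 28, 9, 2]


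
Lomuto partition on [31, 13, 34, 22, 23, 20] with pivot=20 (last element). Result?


Elements <= 20 go left of pivot.
Result: [13, 20, 34, 22, 23, 31], pivot at index 1


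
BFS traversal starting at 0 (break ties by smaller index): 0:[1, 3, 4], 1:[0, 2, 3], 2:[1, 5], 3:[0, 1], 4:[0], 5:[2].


BFS queue: start with [0]
Visit order: [0, 1, 3, 4, 2, 5]


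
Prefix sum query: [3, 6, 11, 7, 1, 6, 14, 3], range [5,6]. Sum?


Prefix sums: [0, 3, 9, 20, 27, 28, 34, 48, 51]
Sum[5..6] = prefix[7] - prefix[5] = 48 - 28 = 20


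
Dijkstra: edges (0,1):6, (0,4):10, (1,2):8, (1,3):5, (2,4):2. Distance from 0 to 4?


Dijkstra from 0:
Distances: {0: 0, 1: 6, 2: 12, 3: 11, 4: 10}
Shortest distance to 4 = 10, path = [0, 4]


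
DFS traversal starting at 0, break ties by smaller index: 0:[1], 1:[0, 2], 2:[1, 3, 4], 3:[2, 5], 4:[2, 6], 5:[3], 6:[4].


DFS stack-based: start with [0]
Visit order: [0, 1, 2, 3, 5, 4, 6]


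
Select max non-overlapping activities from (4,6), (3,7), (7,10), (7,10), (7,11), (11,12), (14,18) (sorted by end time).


Greedy: pick earliest-ending, then skip overlaps.
Selected (4 activities): [(4, 6), (7, 10), (11, 12), (14, 18)]


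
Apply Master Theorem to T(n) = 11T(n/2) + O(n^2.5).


a=11, b=2, c=2.5. log_2(11)=3.459 > c=2.5. Case 1: O(n^log_b(a)) = O(n^3.459)
Complexity: O(n^3.459)


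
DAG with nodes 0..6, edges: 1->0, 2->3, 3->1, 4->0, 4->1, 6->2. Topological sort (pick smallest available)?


Kahn's algorithm, process smallest node first
Order: [4, 5, 6, 2, 3, 1, 0]


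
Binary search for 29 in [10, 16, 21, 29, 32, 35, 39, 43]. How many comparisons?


Search for 29:
[0,7] mid=3 arr[3]=29
Total: 1 comparisons


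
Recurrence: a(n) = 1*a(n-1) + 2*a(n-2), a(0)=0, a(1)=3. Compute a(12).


Build bottom-up:
...a(10)=1023, a(11)=2049, a(12)=1*2049+2*1023=4095


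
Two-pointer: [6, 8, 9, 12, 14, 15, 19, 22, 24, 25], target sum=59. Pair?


Two pointers: lo=0, hi=9
No pair sums to 59


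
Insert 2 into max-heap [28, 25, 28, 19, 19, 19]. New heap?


Append 2: [28, 25, 28, 19, 19, 19, 2]
Bubble up: no swaps needed
Result: [28, 25, 28, 19, 19, 19, 2]


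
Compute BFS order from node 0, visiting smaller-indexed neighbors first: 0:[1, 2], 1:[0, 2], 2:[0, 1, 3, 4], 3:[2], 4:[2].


BFS queue: start with [0]
Visit order: [0, 1, 2, 3, 4]


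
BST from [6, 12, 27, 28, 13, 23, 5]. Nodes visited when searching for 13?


BST root = 6
Search for 13: compare at each node
Path: [6, 12, 27, 13]


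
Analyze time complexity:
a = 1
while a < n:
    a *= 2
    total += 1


Per nesting level: O(log n) = O(log n)
Complexity: O(log n)


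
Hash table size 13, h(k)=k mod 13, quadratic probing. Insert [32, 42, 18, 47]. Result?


Insertions: 32->slot 6; 42->slot 3; 18->slot 5; 47->slot 8
Table: [None, None, None, 42, None, 18, 32, None, 47, None, None, None, None]


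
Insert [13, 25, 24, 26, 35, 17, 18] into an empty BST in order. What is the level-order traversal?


Root = 13; build tree by BST insertion.
Level-Order traversal: [13, 25, 24, 26, 17, 35, 18]


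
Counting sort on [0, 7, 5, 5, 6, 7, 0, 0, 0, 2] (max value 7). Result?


Count array: [4, 0, 1, 0, 0, 2, 1, 2]
Reconstruct: [0, 0, 0, 0, 2, 5, 5, 6, 7, 7]


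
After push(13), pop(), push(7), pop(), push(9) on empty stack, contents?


push(13) -> [13]
pop() returns 13 -> []
push(7) -> [7]
pop() returns 7 -> []
push(9) -> [9]
Final stack (bottom to top): [9]


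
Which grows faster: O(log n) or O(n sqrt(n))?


logarithmic grows slower than n^1.5
O(log n) is asymptotically smaller; O(n sqrt(n)) grows faster


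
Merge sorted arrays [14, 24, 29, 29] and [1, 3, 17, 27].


Compare heads, take smaller each step.
Merged: [1, 3, 14, 17, 24, 27, 29, 29]


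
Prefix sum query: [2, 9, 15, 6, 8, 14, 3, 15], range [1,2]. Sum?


Prefix sums: [0, 2, 11, 26, 32, 40, 54, 57, 72]
Sum[1..2] = prefix[3] - prefix[1] = 26 - 2 = 24


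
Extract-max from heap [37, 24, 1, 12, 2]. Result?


Max = 37
Replace root with last, heapify down
Resulting heap: [24, 12, 1, 2]


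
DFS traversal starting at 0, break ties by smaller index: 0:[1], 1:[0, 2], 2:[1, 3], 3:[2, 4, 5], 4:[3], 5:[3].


DFS stack-based: start with [0]
Visit order: [0, 1, 2, 3, 4, 5]


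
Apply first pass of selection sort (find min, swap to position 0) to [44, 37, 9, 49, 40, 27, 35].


After one pass: [9, 37, 44, 49, 40, 27, 35]


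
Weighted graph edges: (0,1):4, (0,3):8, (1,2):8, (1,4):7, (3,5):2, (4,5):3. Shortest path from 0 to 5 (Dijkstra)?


Dijkstra from 0:
Distances: {0: 0, 1: 4, 2: 12, 3: 8, 4: 11, 5: 10}
Shortest distance to 5 = 10, path = [0, 3, 5]


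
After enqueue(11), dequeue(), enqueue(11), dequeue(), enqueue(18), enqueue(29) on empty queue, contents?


enqueue(11) -> [11]
dequeue() returns 11 -> []
enqueue(11) -> [11]
dequeue() returns 11 -> []
enqueue(18) -> [18]
enqueue(29) -> [18, 29]
Final queue (front to back): [18, 29]


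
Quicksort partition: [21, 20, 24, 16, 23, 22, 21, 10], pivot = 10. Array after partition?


Elements <= 10 go left of pivot.
Result: [10, 20, 24, 16, 23, 22, 21, 21], pivot at index 0


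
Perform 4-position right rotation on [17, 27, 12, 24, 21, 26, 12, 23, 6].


Right rotate by 4: [26, 12, 23, 6, 17, 27, 12, 24, 21]


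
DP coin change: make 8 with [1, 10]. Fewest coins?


dp[0]=0; dp[i]=1+min(dp[i-c] for c in coins)
...dp[3]=3, dp[4]=4, dp[5]=5, dp[6]=6, dp[7]=7, dp[8]=8
Minimum coins for 8 = 8


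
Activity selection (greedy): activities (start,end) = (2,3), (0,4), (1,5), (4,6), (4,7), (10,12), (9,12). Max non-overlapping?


Greedy: pick earliest-ending, then skip overlaps.
Selected (3 activities): [(2, 3), (4, 6), (10, 12)]


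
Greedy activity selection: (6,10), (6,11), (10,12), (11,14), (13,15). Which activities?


Greedy: pick earliest-ending, then skip overlaps.
Selected (3 activities): [(6, 10), (10, 12), (13, 15)]


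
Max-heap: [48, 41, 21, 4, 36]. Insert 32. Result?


Append 32: [48, 41, 21, 4, 36, 32]
Bubble up: swap idx 5(32) with idx 2(21)
Result: [48, 41, 32, 4, 36, 21]


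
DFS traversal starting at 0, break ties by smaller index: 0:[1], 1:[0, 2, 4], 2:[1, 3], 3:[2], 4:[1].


DFS stack-based: start with [0]
Visit order: [0, 1, 2, 3, 4]


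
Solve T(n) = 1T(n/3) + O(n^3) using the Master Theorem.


a=1, b=3, c=3. log_3(1)=0 < c=3. Case 3: O(n^c) = O(n^3)
Complexity: O(n^3)


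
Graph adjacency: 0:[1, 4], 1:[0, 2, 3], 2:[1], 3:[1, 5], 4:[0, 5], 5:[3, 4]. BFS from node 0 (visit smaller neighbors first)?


BFS queue: start with [0]
Visit order: [0, 1, 4, 2, 3, 5]


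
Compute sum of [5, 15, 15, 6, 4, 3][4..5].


Prefix sums: [0, 5, 20, 35, 41, 45, 48]
Sum[4..5] = prefix[6] - prefix[4] = 48 - 41 = 7


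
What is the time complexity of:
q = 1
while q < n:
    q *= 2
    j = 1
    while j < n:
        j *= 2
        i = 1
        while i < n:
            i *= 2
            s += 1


Per nesting level: O(log n) * O(log n) * O(log n) = O((log n)^3)
Complexity: O((log n)^3)


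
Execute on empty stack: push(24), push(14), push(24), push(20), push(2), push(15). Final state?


push(24) -> [24]
push(14) -> [24, 14]
push(24) -> [24, 14, 24]
push(20) -> [24, 14, 24, 20]
push(2) -> [24, 14, 24, 20, 2]
push(15) -> [24, 14, 24, 20, 2, 15]
Final stack (bottom to top): [24, 14, 24, 20, 2, 15]


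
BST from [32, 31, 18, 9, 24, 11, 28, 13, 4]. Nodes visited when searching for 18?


BST root = 32
Search for 18: compare at each node
Path: [32, 31, 18]


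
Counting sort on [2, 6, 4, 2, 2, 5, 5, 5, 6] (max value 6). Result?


Count array: [0, 0, 3, 0, 1, 3, 2]
Reconstruct: [2, 2, 2, 4, 5, 5, 5, 6, 6]


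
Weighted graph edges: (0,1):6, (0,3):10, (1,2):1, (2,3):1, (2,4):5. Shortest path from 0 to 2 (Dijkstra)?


Dijkstra from 0:
Distances: {0: 0, 1: 6, 2: 7, 3: 8, 4: 12}
Shortest distance to 2 = 7, path = [0, 1, 2]


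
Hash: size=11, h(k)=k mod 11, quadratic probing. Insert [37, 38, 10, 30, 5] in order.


Insertions: 37->slot 4; 38->slot 5; 10->slot 10; 30->slot 8; 5->slot 6
Table: [None, None, None, None, 37, 38, 5, None, 30, None, 10]


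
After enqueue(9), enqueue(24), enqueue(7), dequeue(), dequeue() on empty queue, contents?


enqueue(9) -> [9]
enqueue(24) -> [9, 24]
enqueue(7) -> [9, 24, 7]
dequeue() returns 9 -> [24, 7]
dequeue() returns 24 -> [7]
Final queue (front to back): [7]


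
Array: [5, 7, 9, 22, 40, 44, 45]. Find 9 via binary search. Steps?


Search for 9:
[0,6] mid=3 arr[3]=22
[0,2] mid=1 arr[1]=7
[2,2] mid=2 arr[2]=9
Total: 3 comparisons


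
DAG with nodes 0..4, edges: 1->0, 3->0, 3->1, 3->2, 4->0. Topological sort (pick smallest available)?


Kahn's algorithm, process smallest node first
Order: [3, 1, 2, 4, 0]


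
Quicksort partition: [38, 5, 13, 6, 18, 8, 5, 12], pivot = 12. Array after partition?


Elements <= 12 go left of pivot.
Result: [5, 6, 8, 5, 12, 13, 38, 18], pivot at index 4


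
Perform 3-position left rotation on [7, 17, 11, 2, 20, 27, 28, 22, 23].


Left rotate by 3: [2, 20, 27, 28, 22, 23, 7, 17, 11]


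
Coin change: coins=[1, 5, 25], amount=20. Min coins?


dp[0]=0; dp[i]=1+min(dp[i-c] for c in coins)
...dp[15]=3, dp[16]=4, dp[17]=5, dp[18]=6, dp[19]=7, dp[20]=4
Minimum coins for 20 = 4


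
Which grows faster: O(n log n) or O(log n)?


logarithmic grows slower than linearithmic
O(log n) is asymptotically smaller; O(n log n) grows faster


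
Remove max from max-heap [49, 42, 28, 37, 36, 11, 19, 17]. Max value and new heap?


Max = 49
Replace root with last, heapify down
Resulting heap: [42, 37, 28, 17, 36, 11, 19]


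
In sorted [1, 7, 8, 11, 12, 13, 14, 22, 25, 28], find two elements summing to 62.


Two pointers: lo=0, hi=9
No pair sums to 62


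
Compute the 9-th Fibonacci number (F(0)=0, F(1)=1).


F(n)=F(n-1)+F(n-2)
...F(7)=13, F(8)=21, F(9)=34


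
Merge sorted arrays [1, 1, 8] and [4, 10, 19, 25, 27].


Compare heads, take smaller each step.
Merged: [1, 1, 4, 8, 10, 19, 25, 27]


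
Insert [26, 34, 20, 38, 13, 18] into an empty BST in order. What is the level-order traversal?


Root = 26; build tree by BST insertion.
Level-Order traversal: [26, 20, 34, 13, 38, 18]


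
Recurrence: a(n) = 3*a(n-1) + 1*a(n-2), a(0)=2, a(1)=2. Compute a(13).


Build bottom-up:
...a(11)=368636, a(12)=1217522, a(13)=3*1217522+1*368636=4021202


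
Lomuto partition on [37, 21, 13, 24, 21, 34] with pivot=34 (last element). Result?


Elements <= 34 go left of pivot.
Result: [21, 13, 24, 21, 34, 37], pivot at index 4


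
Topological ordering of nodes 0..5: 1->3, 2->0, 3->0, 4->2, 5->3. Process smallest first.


Kahn's algorithm, process smallest node first
Order: [1, 4, 2, 5, 3, 0]


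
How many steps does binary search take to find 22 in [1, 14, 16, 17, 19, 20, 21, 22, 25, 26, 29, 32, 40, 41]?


Search for 22:
[0,13] mid=6 arr[6]=21
[7,13] mid=10 arr[10]=29
[7,9] mid=8 arr[8]=25
[7,7] mid=7 arr[7]=22
Total: 4 comparisons


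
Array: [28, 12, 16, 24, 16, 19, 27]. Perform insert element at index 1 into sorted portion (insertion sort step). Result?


After one pass: [12, 28, 16, 24, 16, 19, 27]


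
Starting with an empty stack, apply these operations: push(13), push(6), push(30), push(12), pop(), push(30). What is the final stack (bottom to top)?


push(13) -> [13]
push(6) -> [13, 6]
push(30) -> [13, 6, 30]
push(12) -> [13, 6, 30, 12]
pop() returns 12 -> [13, 6, 30]
push(30) -> [13, 6, 30, 30]
Final stack (bottom to top): [13, 6, 30, 30]


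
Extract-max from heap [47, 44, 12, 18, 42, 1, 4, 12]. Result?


Max = 47
Replace root with last, heapify down
Resulting heap: [44, 42, 12, 18, 12, 1, 4]


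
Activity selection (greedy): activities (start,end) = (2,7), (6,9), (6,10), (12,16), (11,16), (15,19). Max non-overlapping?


Greedy: pick earliest-ending, then skip overlaps.
Selected (2 activities): [(2, 7), (12, 16)]


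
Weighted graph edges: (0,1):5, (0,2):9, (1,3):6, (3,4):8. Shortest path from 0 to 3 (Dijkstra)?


Dijkstra from 0:
Distances: {0: 0, 1: 5, 2: 9, 3: 11, 4: 19}
Shortest distance to 3 = 11, path = [0, 1, 3]


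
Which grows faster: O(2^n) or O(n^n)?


exponential grows slower than n^n
O(2^n) is asymptotically smaller; O(n^n) grows faster


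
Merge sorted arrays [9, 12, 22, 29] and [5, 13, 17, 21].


Compare heads, take smaller each step.
Merged: [5, 9, 12, 13, 17, 21, 22, 29]


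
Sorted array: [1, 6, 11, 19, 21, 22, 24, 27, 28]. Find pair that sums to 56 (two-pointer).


Two pointers: lo=0, hi=8
No pair sums to 56


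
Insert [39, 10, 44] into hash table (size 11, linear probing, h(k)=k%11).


Insertions: 39->slot 6; 10->slot 10; 44->slot 0
Table: [44, None, None, None, None, None, 39, None, None, None, 10]


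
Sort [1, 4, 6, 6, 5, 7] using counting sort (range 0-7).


Count array: [0, 1, 0, 0, 1, 1, 2, 1]
Reconstruct: [1, 4, 5, 6, 6, 7]


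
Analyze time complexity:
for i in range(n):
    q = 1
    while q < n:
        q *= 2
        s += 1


Per nesting level: O(n) * O(log n) = O(n log n)
Complexity: O(n log n)


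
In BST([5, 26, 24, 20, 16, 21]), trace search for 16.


BST root = 5
Search for 16: compare at each node
Path: [5, 26, 24, 20, 16]


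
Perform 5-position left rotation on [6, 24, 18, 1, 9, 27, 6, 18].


Left rotate by 5: [27, 6, 18, 6, 24, 18, 1, 9]


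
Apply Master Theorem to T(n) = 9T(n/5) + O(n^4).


a=9, b=5, c=4. log_5(9)=1.365 < c=4. Case 3: O(n^c) = O(n^4)
Complexity: O(n^4)


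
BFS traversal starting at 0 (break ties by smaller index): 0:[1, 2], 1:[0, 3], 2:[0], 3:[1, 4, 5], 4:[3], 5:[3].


BFS queue: start with [0]
Visit order: [0, 1, 2, 3, 4, 5]


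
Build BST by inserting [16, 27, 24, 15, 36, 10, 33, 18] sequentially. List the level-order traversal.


Root = 16; build tree by BST insertion.
Level-Order traversal: [16, 15, 27, 10, 24, 36, 18, 33]


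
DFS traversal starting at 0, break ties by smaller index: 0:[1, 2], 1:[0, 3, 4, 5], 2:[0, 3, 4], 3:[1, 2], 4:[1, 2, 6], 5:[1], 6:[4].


DFS stack-based: start with [0]
Visit order: [0, 1, 3, 2, 4, 6, 5]


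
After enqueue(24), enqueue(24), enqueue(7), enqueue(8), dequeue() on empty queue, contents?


enqueue(24) -> [24]
enqueue(24) -> [24, 24]
enqueue(7) -> [24, 24, 7]
enqueue(8) -> [24, 24, 7, 8]
dequeue() returns 24 -> [24, 7, 8]
Final queue (front to back): [24, 7, 8]


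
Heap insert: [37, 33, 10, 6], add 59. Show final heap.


Append 59: [37, 33, 10, 6, 59]
Bubble up: swap idx 4(59) with idx 1(33); swap idx 1(59) with idx 0(37)
Result: [59, 37, 10, 6, 33]


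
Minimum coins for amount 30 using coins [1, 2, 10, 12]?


dp[0]=0; dp[i]=1+min(dp[i-c] for c in coins)
...dp[25]=3, dp[26]=3, dp[27]=4, dp[28]=4, dp[29]=5, dp[30]=3
Minimum coins for 30 = 3


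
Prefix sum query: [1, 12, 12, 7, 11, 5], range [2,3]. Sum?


Prefix sums: [0, 1, 13, 25, 32, 43, 48]
Sum[2..3] = prefix[4] - prefix[2] = 32 - 13 = 19


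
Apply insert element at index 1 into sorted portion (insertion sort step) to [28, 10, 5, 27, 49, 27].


After one pass: [10, 28, 5, 27, 49, 27]


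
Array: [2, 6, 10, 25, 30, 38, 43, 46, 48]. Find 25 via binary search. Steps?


Search for 25:
[0,8] mid=4 arr[4]=30
[0,3] mid=1 arr[1]=6
[2,3] mid=2 arr[2]=10
[3,3] mid=3 arr[3]=25
Total: 4 comparisons


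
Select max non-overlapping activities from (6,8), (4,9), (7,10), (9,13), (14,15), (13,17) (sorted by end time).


Greedy: pick earliest-ending, then skip overlaps.
Selected (3 activities): [(6, 8), (9, 13), (14, 15)]


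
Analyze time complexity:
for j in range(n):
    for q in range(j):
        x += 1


Per nesting level: O(n) * O(n) [triangular over j] = O(n^2)
Complexity: O(n^2)


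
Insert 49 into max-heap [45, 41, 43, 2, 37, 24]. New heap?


Append 49: [45, 41, 43, 2, 37, 24, 49]
Bubble up: swap idx 6(49) with idx 2(43); swap idx 2(49) with idx 0(45)
Result: [49, 41, 45, 2, 37, 24, 43]


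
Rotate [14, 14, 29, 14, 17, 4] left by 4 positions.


Left rotate by 4: [17, 4, 14, 14, 29, 14]


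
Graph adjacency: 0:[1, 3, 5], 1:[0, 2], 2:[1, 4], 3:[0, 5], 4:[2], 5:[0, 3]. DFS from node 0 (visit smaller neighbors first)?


DFS stack-based: start with [0]
Visit order: [0, 1, 2, 4, 3, 5]


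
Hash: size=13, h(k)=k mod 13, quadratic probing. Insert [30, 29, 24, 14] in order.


Insertions: 30->slot 4; 29->slot 3; 24->slot 11; 14->slot 1
Table: [None, 14, None, 29, 30, None, None, None, None, None, None, 24, None]


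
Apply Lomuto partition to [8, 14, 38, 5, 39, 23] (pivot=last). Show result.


Elements <= 23 go left of pivot.
Result: [8, 14, 5, 23, 39, 38], pivot at index 3


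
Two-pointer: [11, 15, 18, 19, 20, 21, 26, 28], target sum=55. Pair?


Two pointers: lo=0, hi=7
No pair sums to 55


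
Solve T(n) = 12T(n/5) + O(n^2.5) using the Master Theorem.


a=12, b=5, c=2.5. log_5(12)=1.544 < c=2.5. Case 3: O(n^c) = O(n^2.500)
Complexity: O(n^2.500)


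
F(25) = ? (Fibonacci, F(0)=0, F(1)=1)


F(n)=F(n-1)+F(n-2)
...F(23)=28657, F(24)=46368, F(25)=75025


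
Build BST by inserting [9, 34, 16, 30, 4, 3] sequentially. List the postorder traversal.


Root = 9; build tree by BST insertion.
Postorder traversal: [3, 4, 30, 16, 34, 9]


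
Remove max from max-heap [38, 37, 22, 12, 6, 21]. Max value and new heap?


Max = 38
Replace root with last, heapify down
Resulting heap: [37, 21, 22, 12, 6]
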